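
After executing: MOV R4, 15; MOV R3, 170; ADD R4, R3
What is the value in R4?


Register state trace:
  MOV R4, 15  → R4 = 15
  MOV R3, 170  → R3 = 170
  ADD R4, R3  → R4 = 15 + 170 = 185
Final: R4 = 185

185


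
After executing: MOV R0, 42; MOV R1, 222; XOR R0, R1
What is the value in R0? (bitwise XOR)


Register state trace:
  MOV R0, 42  → R0 = 42 (0b00101010)
  MOV R1, 222  → R1 = 222 (0b11011110)
  XOR R0, R1  → R0 = 42 XOR 222 = 244 (0b11110100)
Final: R0 = 244

244


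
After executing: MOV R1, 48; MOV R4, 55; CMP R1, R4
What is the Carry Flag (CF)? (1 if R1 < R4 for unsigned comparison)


Register state trace:
  MOV R1, 48  → R1 = 48
  MOV R4, 55  → R4 = 55
  CMP R1, R4  → unsigned 48 - 55: borrow occurs
  48 < 55, so CF = 1
CF = 1

1


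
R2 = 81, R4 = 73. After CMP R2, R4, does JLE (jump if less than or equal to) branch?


Trace:
  R2 = 81, R4 = 73
  CMP R2, R4  → compares 81 vs 73
  JLE checks: is 81 less than or equal to 73?
  81 > 73, so condition is false
Branch taken: No

No


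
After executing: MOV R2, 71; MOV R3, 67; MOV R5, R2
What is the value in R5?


Register state trace:
  MOV R2, 71  → R2 = 71
  MOV R3, 67  → R3 = 67
  MOV R5, R2  → R5 = 71
Final: R5 = 71

71


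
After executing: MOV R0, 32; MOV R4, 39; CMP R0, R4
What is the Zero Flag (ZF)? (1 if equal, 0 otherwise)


Register state trace:
  MOV R0, 32  → R0 = 32
  MOV R4, 39  → R4 = 39
  CMP R0, R4  → computes 32 - 39 = -7
  Result is nonzero, so values are not equal
ZF = 0

0


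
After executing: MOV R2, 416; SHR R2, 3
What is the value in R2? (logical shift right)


Register state trace:
  MOV R2, 416  → R2 = 416
  SHR R2, 3  → R2 = 416 >> 3 = 416 // 2^3 = 52
Final: R2 = 52

52


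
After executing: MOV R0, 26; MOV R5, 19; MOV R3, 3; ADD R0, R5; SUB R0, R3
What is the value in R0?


Register state trace:
  MOV R0, 26  → R0 = 26
  MOV R5, 19  → R5 = 19
  MOV R3, 3  → R3 = 3
  ADD R0, R5  → R0 = 26 + 19 = 45
  SUB R0, R3  → R0 = 45 - 3 = 42
Final: R0 = 42

42


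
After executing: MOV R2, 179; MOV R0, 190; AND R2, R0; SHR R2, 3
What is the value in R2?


Register state trace:
  MOV R2, 179  → R2 = 179 (0b10110011)
  MOV R0, 190  → R0 = 190 (0b10111110)
  AND R2, R0  → R2 = 179 AND 190 = 178 (0b10110010)
  SHR R2, 3  → R2 = 178 >> 3 = 22
Final: R2 = 22

22


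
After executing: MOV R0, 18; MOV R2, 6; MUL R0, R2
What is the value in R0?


Register state trace:
  MOV R0, 18  → R0 = 18
  MOV R2, 6  → R2 = 6
  MUL R0, R2  → R0 = 18 * 6 = 108
Final: R0 = 108

108


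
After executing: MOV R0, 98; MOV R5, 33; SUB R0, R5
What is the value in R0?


Register state trace:
  MOV R0, 98  → R0 = 98
  MOV R5, 33  → R5 = 33
  SUB R0, R5  → R0 = 98 - 33 = 65
Final: R0 = 65

65


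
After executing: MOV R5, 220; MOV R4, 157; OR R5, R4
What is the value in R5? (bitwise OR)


Register state trace:
  MOV R5, 220  → R5 = 220 (0b11011100)
  MOV R4, 157  → R4 = 157 (0b10011101)
  OR R5, R4   → R5 = 220 OR 157 = 221 (0b11011101)
Final: R5 = 221

221


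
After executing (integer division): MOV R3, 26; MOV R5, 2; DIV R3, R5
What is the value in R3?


Register state trace:
  MOV R3, 26  → R3 = 26
  MOV R5, 2  → R5 = 2
  DIV R3, R5  → R3 = 26 // 2 = 13
Final: R3 = 13

13


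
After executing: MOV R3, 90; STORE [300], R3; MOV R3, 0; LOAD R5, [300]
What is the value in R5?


Register and memory trace:
  MOV R3, 90  → R3 = 90
  STORE [300], R3  → mem[300] = 90
  MOV R3, 0  → R3 = 0
  LOAD R5, [300]  → R5 = mem[300] = 90
Final: R5 = 90

90


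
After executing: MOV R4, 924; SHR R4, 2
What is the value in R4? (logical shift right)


Register state trace:
  MOV R4, 924  → R4 = 924
  SHR R4, 2  → R4 = 924 >> 2 = 924 // 2^2 = 231
Final: R4 = 231

231


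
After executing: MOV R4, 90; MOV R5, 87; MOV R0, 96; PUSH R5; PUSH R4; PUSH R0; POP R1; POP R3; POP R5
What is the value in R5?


Stack trace (top is rightmost):
  MOV R4, 90  → R4 = 90
  MOV R5, 87  → R5 = 87
  MOV R0, 96  → R0 = 96
  PUSH R5  → stack: [87]
  PUSH R4  → stack: [87, 90]
  PUSH R0  → stack: [87, 90, 96]
  POP R1  → R1 = 96, stack: [87, 90]
  POP R3  → R3 = 90, stack: [87]
  POP R5  → R5 = 87, stack: []
Final: R5 = 87

87


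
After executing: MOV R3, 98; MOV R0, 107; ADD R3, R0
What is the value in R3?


Register state trace:
  MOV R3, 98  → R3 = 98
  MOV R0, 107  → R0 = 107
  ADD R3, R0  → R3 = 98 + 107 = 205
Final: R3 = 205

205


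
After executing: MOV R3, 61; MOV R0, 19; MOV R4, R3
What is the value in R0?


Register state trace:
  MOV R3, 61  → R3 = 61
  MOV R0, 19  → R0 = 19
  MOV R4, R3  → R4 = 61
Final: R0 = 19

19


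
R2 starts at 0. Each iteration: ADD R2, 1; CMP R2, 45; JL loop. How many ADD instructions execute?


Loop trace (R2 starts at 0, target 45, step 1):
  ADD #1: R2 = 0 + 1 = 1  → 1 < 45, loop
  ADD #2: R2 = 1 + 1 = 2  → 2 < 45, loop
  ADD #3: R2 = 2 + 1 = 3  → 3 < 45, loop
  ADD #4: R2 = 3 + 1 = 4  → 4 < 45, loop
  ADD #5: R2 = 4 + 1 = 5  → 5 < 45, loop
  ADD #6: R2 = 5 + 1 = 6  → 6 < 45, loop
  ADD #7: R2 = 6 + 1 = 7  → 7 < 45, loop
  ADD #8: R2 = 7 + 1 = 8  → 8 < 45, loop
  ADD #9: R2 = 8 + 1 = 9  → 9 < 45, loop
  ADD #10: R2 = 9 + 1 = 10  → 10 < 45, loop
  ADD #11: R2 = 10 + 1 = 11  → 11 < 45, loop
  ADD #12: R2 = 11 + 1 = 12  → 12 < 45, loop
  ADD #13: R2 = 12 + 1 = 13  → 13 < 45, loop
  ADD #14: R2 = 13 + 1 = 14  → 14 < 45, loop
  ADD #15: R2 = 14 + 1 = 15  → 15 < 45, loop
  ADD #16: R2 = 15 + 1 = 16  → 16 < 45, loop
  ADD #17: R2 = 16 + 1 = 17  → 17 < 45, loop
  ADD #18: R2 = 17 + 1 = 18  → 18 < 45, loop
  ADD #19: R2 = 18 + 1 = 19  → 19 < 45, loop
  ADD #20: R2 = 19 + 1 = 20  → 20 < 45, loop
  ADD #21: R2 = 20 + 1 = 21  → 21 < 45, loop
  ADD #22: R2 = 21 + 1 = 22  → 22 < 45, loop
  ADD #23: R2 = 22 + 1 = 23  → 23 < 45, loop
  ADD #24: R2 = 23 + 1 = 24  → 24 < 45, loop
  ADD #25: R2 = 24 + 1 = 25  → 25 < 45, loop
  ADD #26: R2 = 25 + 1 = 26  → 26 < 45, loop
  ADD #27: R2 = 26 + 1 = 27  → 27 < 45, loop
  ADD #28: R2 = 27 + 1 = 28  → 28 < 45, loop
  ADD #29: R2 = 28 + 1 = 29  → 29 < 45, loop
  ADD #30: R2 = 29 + 1 = 30  → 30 < 45, loop
  ADD #31: R2 = 30 + 1 = 31  → 31 < 45, loop
  ADD #32: R2 = 31 + 1 = 32  → 32 < 45, loop
  ADD #33: R2 = 32 + 1 = 33  → 33 < 45, loop
  ADD #34: R2 = 33 + 1 = 34  → 34 < 45, loop
  ADD #35: R2 = 34 + 1 = 35  → 35 < 45, loop
  ADD #36: R2 = 35 + 1 = 36  → 36 < 45, loop
  ADD #37: R2 = 36 + 1 = 37  → 37 < 45, loop
  ADD #38: R2 = 37 + 1 = 38  → 38 < 45, loop
  ADD #39: R2 = 38 + 1 = 39  → 39 < 45, loop
  ADD #40: R2 = 39 + 1 = 40  → 40 < 45, loop
  ADD #41: R2 = 40 + 1 = 41  → 41 < 45, loop
  ADD #42: R2 = 41 + 1 = 42  → 42 < 45, loop
  ADD #43: R2 = 42 + 1 = 43  → 43 < 45, loop
  ADD #44: R2 = 43 + 1 = 44  → 44 < 45, loop
  ADD #45: R2 = 44 + 1 = 45  → 45 >= 45, exit
Total ADD instructions: 45

45


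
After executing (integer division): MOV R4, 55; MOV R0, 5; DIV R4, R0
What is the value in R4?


Register state trace:
  MOV R4, 55  → R4 = 55
  MOV R0, 5  → R0 = 5
  DIV R4, R0  → R4 = 55 // 5 = 11
Final: R4 = 11

11


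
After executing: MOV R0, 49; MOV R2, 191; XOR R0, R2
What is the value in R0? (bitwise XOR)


Register state trace:
  MOV R0, 49  → R0 = 49 (0b00110001)
  MOV R2, 191  → R2 = 191 (0b10111111)
  XOR R0, R2  → R0 = 49 XOR 191 = 142 (0b10001110)
Final: R0 = 142

142


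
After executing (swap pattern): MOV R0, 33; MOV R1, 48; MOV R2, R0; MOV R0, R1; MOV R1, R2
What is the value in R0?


Register state trace (swap pattern):
  MOV R0, 33  → R0 = 33
  MOV R1, 48  → R1 = 48
  MOV R2, R0  → R2 = 33  (save R0)
  MOV R0, R1  → R0 = 48  (R0 gets R1's value)
  MOV R1, R2  → R1 = 33  (R1 gets saved value)
Final: R0 = 48

48


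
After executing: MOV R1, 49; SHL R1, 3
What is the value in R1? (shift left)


Register state trace:
  MOV R1, 49  → R1 = 49
  SHL R1, 3  → R1 = 49 << 3 = 49 * 2^3 = 392
Final: R1 = 392

392


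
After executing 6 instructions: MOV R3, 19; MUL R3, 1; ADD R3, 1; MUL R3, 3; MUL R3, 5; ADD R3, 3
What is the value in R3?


Register state trace:
  MOV R3, 19  → R3 = 19
  MUL R3, 1  → R3 = 19 * 1 = 19
  ADD R3, 1  → R3 = 19 + 1 = 20
  MUL R3, 3  → R3 = 20 * 3 = 60
  MUL R3, 5  → R3 = 60 * 5 = 300
  ADD R3, 3  → R3 = 300 + 3 = 303
Final: R3 = 303

303


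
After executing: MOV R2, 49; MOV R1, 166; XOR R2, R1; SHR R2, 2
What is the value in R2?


Register state trace:
  MOV R2, 49  → R2 = 49 (0b00110001)
  MOV R1, 166  → R1 = 166 (0b10100110)
  XOR R2, R1  → R2 = 49 XOR 166 = 151 (0b10010111)
  SHR R2, 2  → R2 = 151 >> 2 = 37
Final: R2 = 37

37


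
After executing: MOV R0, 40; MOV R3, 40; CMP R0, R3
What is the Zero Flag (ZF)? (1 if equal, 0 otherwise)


Register state trace:
  MOV R0, 40  → R0 = 40
  MOV R3, 40  → R3 = 40
  CMP R0, R3  → computes 40 - 40 = 0
  Result is zero, so values are equal
ZF = 1

1


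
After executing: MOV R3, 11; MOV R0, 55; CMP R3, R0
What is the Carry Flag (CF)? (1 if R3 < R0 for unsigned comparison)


Register state trace:
  MOV R3, 11  → R3 = 11
  MOV R0, 55  → R0 = 55
  CMP R3, R0  → unsigned 11 - 55: borrow occurs
  11 < 55, so CF = 1
CF = 1

1


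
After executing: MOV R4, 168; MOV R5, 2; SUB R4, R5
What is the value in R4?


Register state trace:
  MOV R4, 168  → R4 = 168
  MOV R5, 2  → R5 = 2
  SUB R4, R5  → R4 = 168 - 2 = 166
Final: R4 = 166

166


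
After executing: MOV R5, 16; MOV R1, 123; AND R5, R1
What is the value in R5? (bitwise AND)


Register state trace:
  MOV R5, 16  → R5 = 16 (0b00010000)
  MOV R1, 123  → R1 = 123 (0b01111011)
  AND R5, R1  → R5 = 16 AND 123 = 16 (0b00010000)
Final: R5 = 16

16


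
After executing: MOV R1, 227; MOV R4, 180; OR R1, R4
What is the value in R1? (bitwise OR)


Register state trace:
  MOV R1, 227  → R1 = 227 (0b11100011)
  MOV R4, 180  → R4 = 180 (0b10110100)
  OR R1, R4   → R1 = 227 OR 180 = 247 (0b11110111)
Final: R1 = 247

247


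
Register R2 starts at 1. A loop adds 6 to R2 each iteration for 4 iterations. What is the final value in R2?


Starting value: R2 = 1
  Iter 1: R2 = 1 + 6 = 7
  Iter 2: R2 = 7 + 6 = 13
  Iter 3: R2 = 13 + 6 = 19
  Iter 4: R2 = 19 + 6 = 25
Final: R2 = 25

25


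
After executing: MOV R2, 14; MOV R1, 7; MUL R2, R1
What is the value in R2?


Register state trace:
  MOV R2, 14  → R2 = 14
  MOV R1, 7  → R1 = 7
  MUL R2, R1  → R2 = 14 * 7 = 98
Final: R2 = 98

98


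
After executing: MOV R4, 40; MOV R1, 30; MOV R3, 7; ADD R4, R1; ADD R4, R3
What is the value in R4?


Register state trace:
  MOV R4, 40  → R4 = 40
  MOV R1, 30  → R1 = 30
  MOV R3, 7  → R3 = 7
  ADD R4, R1  → R4 = 40 + 30 = 70
  ADD R4, R3  → R4 = 70 + 7 = 77
Final: R4 = 77

77


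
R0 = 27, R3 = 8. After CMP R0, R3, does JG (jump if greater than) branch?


Trace:
  R0 = 27, R3 = 8
  CMP R0, R3  → compares 27 vs 8
  JG checks: is 27 greater than 8?
  27 > 8, so condition is true
Branch taken: Yes

Yes


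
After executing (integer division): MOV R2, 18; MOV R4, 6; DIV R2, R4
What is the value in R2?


Register state trace:
  MOV R2, 18  → R2 = 18
  MOV R4, 6  → R4 = 6
  DIV R2, R4  → R2 = 18 // 6 = 3
Final: R2 = 3

3


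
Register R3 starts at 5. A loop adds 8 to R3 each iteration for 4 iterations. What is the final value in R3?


Starting value: R3 = 5
  Iter 1: R3 = 5 + 8 = 13
  Iter 2: R3 = 13 + 8 = 21
  Iter 3: R3 = 21 + 8 = 29
  Iter 4: R3 = 29 + 8 = 37
Final: R3 = 37

37


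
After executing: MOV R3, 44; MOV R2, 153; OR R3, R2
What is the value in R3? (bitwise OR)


Register state trace:
  MOV R3, 44  → R3 = 44 (0b00101100)
  MOV R2, 153  → R2 = 153 (0b10011001)
  OR R3, R2   → R3 = 44 OR 153 = 189 (0b10111101)
Final: R3 = 189

189


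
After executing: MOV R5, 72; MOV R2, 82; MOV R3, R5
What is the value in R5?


Register state trace:
  MOV R5, 72  → R5 = 72
  MOV R2, 82  → R2 = 82
  MOV R3, R5  → R3 = 72
Final: R5 = 72

72


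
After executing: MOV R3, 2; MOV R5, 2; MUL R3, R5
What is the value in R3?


Register state trace:
  MOV R3, 2  → R3 = 2
  MOV R5, 2  → R5 = 2
  MUL R3, R5  → R3 = 2 * 2 = 4
Final: R3 = 4

4


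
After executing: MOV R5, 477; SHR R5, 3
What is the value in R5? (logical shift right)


Register state trace:
  MOV R5, 477  → R5 = 477
  SHR R5, 3  → R5 = 477 >> 3 = 477 // 2^3 = 59
Final: R5 = 59

59


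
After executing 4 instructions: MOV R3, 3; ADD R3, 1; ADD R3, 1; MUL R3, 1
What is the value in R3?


Register state trace:
  MOV R3, 3  → R3 = 3
  ADD R3, 1  → R3 = 3 + 1 = 4
  ADD R3, 1  → R3 = 4 + 1 = 5
  MUL R3, 1  → R3 = 5 * 1 = 5
Final: R3 = 5

5


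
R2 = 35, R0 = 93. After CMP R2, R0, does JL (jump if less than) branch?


Trace:
  R2 = 35, R0 = 93
  CMP R2, R0  → compares 35 vs 93
  JL checks: is 35 less than 93?
  35 < 93, so condition is true
Branch taken: Yes

Yes


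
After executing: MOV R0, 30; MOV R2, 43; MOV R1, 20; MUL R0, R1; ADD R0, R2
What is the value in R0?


Register state trace:
  MOV R0, 30  → R0 = 30
  MOV R2, 43  → R2 = 43
  MOV R1, 20  → R1 = 20
  MUL R0, R1  → R0 = 30 * 20 = 600
  ADD R0, R2  → R0 = 600 + 43 = 643
Final: R0 = 643

643


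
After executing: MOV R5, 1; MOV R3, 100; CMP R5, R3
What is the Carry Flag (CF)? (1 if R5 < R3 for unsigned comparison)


Register state trace:
  MOV R5, 1  → R5 = 1
  MOV R3, 100  → R3 = 100
  CMP R5, R3  → unsigned 1 - 100: borrow occurs
  1 < 100, so CF = 1
CF = 1

1


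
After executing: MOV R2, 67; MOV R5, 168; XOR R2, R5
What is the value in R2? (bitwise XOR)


Register state trace:
  MOV R2, 67  → R2 = 67 (0b01000011)
  MOV R5, 168  → R5 = 168 (0b10101000)
  XOR R2, R5  → R2 = 67 XOR 168 = 235 (0b11101011)
Final: R2 = 235

235


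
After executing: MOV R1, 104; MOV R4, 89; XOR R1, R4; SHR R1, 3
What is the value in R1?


Register state trace:
  MOV R1, 104  → R1 = 104 (0b01101000)
  MOV R4, 89  → R4 = 89 (0b01011001)
  XOR R1, R4  → R1 = 104 XOR 89 = 49 (0b00110001)
  SHR R1, 3  → R1 = 49 >> 3 = 6
Final: R1 = 6

6


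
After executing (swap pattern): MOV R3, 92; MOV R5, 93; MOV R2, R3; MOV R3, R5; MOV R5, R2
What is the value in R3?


Register state trace (swap pattern):
  MOV R3, 92  → R3 = 92
  MOV R5, 93  → R5 = 93
  MOV R2, R3  → R2 = 92  (save R3)
  MOV R3, R5  → R3 = 93  (R3 gets R5's value)
  MOV R5, R2  → R5 = 92  (R5 gets saved value)
Final: R3 = 93

93


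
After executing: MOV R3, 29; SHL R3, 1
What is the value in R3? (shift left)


Register state trace:
  MOV R3, 29  → R3 = 29
  SHL R3, 1  → R3 = 29 << 1 = 29 * 2^1 = 58
Final: R3 = 58

58


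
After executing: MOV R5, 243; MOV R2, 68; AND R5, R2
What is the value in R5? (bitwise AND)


Register state trace:
  MOV R5, 243  → R5 = 243 (0b11110011)
  MOV R2, 68  → R2 = 68 (0b01000100)
  AND R5, R2  → R5 = 243 AND 68 = 64 (0b01000000)
Final: R5 = 64

64


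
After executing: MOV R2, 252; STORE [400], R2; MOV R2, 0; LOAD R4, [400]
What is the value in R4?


Register and memory trace:
  MOV R2, 252  → R2 = 252
  STORE [400], R2  → mem[400] = 252
  MOV R2, 0  → R2 = 0
  LOAD R4, [400]  → R4 = mem[400] = 252
Final: R4 = 252

252


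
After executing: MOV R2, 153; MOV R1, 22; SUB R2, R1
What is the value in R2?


Register state trace:
  MOV R2, 153  → R2 = 153
  MOV R1, 22  → R1 = 22
  SUB R2, R1  → R2 = 153 - 22 = 131
Final: R2 = 131

131


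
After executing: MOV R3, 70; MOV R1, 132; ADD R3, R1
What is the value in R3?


Register state trace:
  MOV R3, 70  → R3 = 70
  MOV R1, 132  → R1 = 132
  ADD R3, R1  → R3 = 70 + 132 = 202
Final: R3 = 202

202


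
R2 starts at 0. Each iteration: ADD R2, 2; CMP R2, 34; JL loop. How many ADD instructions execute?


Loop trace (R2 starts at 0, target 34, step 2):
  ADD #1: R2 = 0 + 2 = 2  → 2 < 34, loop
  ADD #2: R2 = 2 + 2 = 4  → 4 < 34, loop
  ADD #3: R2 = 4 + 2 = 6  → 6 < 34, loop
  ADD #4: R2 = 6 + 2 = 8  → 8 < 34, loop
  ADD #5: R2 = 8 + 2 = 10  → 10 < 34, loop
  ADD #6: R2 = 10 + 2 = 12  → 12 < 34, loop
  ADD #7: R2 = 12 + 2 = 14  → 14 < 34, loop
  ADD #8: R2 = 14 + 2 = 16  → 16 < 34, loop
  ADD #9: R2 = 16 + 2 = 18  → 18 < 34, loop
  ADD #10: R2 = 18 + 2 = 20  → 20 < 34, loop
  ADD #11: R2 = 20 + 2 = 22  → 22 < 34, loop
  ADD #12: R2 = 22 + 2 = 24  → 24 < 34, loop
  ADD #13: R2 = 24 + 2 = 26  → 26 < 34, loop
  ADD #14: R2 = 26 + 2 = 28  → 28 < 34, loop
  ADD #15: R2 = 28 + 2 = 30  → 30 < 34, loop
  ADD #16: R2 = 30 + 2 = 32  → 32 < 34, loop
  ADD #17: R2 = 32 + 2 = 34  → 34 >= 34, exit
Total ADD instructions: 17

17


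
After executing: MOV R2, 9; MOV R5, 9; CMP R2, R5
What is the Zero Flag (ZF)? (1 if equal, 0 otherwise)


Register state trace:
  MOV R2, 9  → R2 = 9
  MOV R5, 9  → R5 = 9
  CMP R2, R5  → computes 9 - 9 = 0
  Result is zero, so values are equal
ZF = 1

1


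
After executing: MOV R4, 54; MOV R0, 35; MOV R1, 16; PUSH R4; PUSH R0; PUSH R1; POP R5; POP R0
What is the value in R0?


Stack trace (top is rightmost):
  MOV R4, 54  → R4 = 54
  MOV R0, 35  → R0 = 35
  MOV R1, 16  → R1 = 16
  PUSH R4  → stack: [54]
  PUSH R0  → stack: [54, 35]
  PUSH R1  → stack: [54, 35, 16]
  POP R5  → R5 = 16, stack: [54, 35]
  POP R0  → R0 = 35, stack: [54]
Final: R0 = 35

35


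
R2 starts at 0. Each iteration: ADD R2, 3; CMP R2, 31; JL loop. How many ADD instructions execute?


Loop trace (R2 starts at 0, target 31, step 3):
  ADD #1: R2 = 0 + 3 = 3  → 3 < 31, loop
  ADD #2: R2 = 3 + 3 = 6  → 6 < 31, loop
  ADD #3: R2 = 6 + 3 = 9  → 9 < 31, loop
  ADD #4: R2 = 9 + 3 = 12  → 12 < 31, loop
  ADD #5: R2 = 12 + 3 = 15  → 15 < 31, loop
  ADD #6: R2 = 15 + 3 = 18  → 18 < 31, loop
  ADD #7: R2 = 18 + 3 = 21  → 21 < 31, loop
  ADD #8: R2 = 21 + 3 = 24  → 24 < 31, loop
  ADD #9: R2 = 24 + 3 = 27  → 27 < 31, loop
  ADD #10: R2 = 27 + 3 = 30  → 30 < 31, loop
  ADD #11: R2 = 30 + 3 = 33  → 33 >= 31, exit
Total ADD instructions: 11

11


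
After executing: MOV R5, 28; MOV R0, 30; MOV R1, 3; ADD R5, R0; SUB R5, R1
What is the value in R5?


Register state trace:
  MOV R5, 28  → R5 = 28
  MOV R0, 30  → R0 = 30
  MOV R1, 3  → R1 = 3
  ADD R5, R0  → R5 = 28 + 30 = 58
  SUB R5, R1  → R5 = 58 - 3 = 55
Final: R5 = 55

55


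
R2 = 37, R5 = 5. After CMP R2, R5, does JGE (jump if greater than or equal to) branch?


Trace:
  R2 = 37, R5 = 5
  CMP R2, R5  → compares 37 vs 5
  JGE checks: is 37 greater than or equal to 5?
  37 > 5, so condition is true
Branch taken: Yes

Yes


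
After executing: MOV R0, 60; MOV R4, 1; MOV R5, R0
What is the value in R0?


Register state trace:
  MOV R0, 60  → R0 = 60
  MOV R4, 1  → R4 = 1
  MOV R5, R0  → R5 = 60
Final: R0 = 60

60


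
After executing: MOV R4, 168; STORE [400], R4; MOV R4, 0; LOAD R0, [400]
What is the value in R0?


Register and memory trace:
  MOV R4, 168  → R4 = 168
  STORE [400], R4  → mem[400] = 168
  MOV R4, 0  → R4 = 0
  LOAD R0, [400]  → R0 = mem[400] = 168
Final: R0 = 168

168


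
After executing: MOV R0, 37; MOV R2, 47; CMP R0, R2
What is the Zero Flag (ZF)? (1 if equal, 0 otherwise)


Register state trace:
  MOV R0, 37  → R0 = 37
  MOV R2, 47  → R2 = 47
  CMP R0, R2  → computes 37 - 47 = -10
  Result is nonzero, so values are not equal
ZF = 0

0


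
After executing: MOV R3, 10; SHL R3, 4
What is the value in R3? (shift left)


Register state trace:
  MOV R3, 10  → R3 = 10
  SHL R3, 4  → R3 = 10 << 4 = 10 * 2^4 = 160
Final: R3 = 160

160


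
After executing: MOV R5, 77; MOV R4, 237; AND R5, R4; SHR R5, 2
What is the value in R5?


Register state trace:
  MOV R5, 77  → R5 = 77 (0b01001101)
  MOV R4, 237  → R4 = 237 (0b11101101)
  AND R5, R4  → R5 = 77 AND 237 = 77 (0b01001101)
  SHR R5, 2  → R5 = 77 >> 2 = 19
Final: R5 = 19

19


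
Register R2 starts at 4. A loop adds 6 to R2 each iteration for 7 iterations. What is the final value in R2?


Starting value: R2 = 4
  Iter 1: R2 = 4 + 6 = 10
  Iter 2: R2 = 10 + 6 = 16
  Iter 3: R2 = 16 + 6 = 22
  Iter 4: R2 = 22 + 6 = 28
  Iter 5: R2 = 28 + 6 = 34
  Iter 6: R2 = 34 + 6 = 40
  Iter 7: R2 = 40 + 6 = 46
Final: R2 = 46

46


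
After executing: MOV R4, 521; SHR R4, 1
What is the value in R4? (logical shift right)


Register state trace:
  MOV R4, 521  → R4 = 521
  SHR R4, 1  → R4 = 521 >> 1 = 521 // 2^1 = 260
Final: R4 = 260

260


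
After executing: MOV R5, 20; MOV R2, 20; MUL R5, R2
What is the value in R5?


Register state trace:
  MOV R5, 20  → R5 = 20
  MOV R2, 20  → R2 = 20
  MUL R5, R2  → R5 = 20 * 20 = 400
Final: R5 = 400

400


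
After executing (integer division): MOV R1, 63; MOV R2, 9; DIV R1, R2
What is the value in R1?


Register state trace:
  MOV R1, 63  → R1 = 63
  MOV R2, 9  → R2 = 9
  DIV R1, R2  → R1 = 63 // 9 = 7
Final: R1 = 7

7


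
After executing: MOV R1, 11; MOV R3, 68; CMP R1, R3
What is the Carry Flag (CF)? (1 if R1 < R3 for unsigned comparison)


Register state trace:
  MOV R1, 11  → R1 = 11
  MOV R3, 68  → R3 = 68
  CMP R1, R3  → unsigned 11 - 68: borrow occurs
  11 < 68, so CF = 1
CF = 1

1


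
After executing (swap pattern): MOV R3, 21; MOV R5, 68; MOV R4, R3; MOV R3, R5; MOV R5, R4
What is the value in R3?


Register state trace (swap pattern):
  MOV R3, 21  → R3 = 21
  MOV R5, 68  → R5 = 68
  MOV R4, R3  → R4 = 21  (save R3)
  MOV R3, R5  → R3 = 68  (R3 gets R5's value)
  MOV R5, R4  → R5 = 21  (R5 gets saved value)
Final: R3 = 68

68


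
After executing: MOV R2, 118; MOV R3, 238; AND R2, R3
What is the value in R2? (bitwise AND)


Register state trace:
  MOV R2, 118  → R2 = 118 (0b01110110)
  MOV R3, 238  → R3 = 238 (0b11101110)
  AND R2, R3  → R2 = 118 AND 238 = 102 (0b01100110)
Final: R2 = 102

102


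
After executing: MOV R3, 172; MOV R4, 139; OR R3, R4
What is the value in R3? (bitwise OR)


Register state trace:
  MOV R3, 172  → R3 = 172 (0b10101100)
  MOV R4, 139  → R4 = 139 (0b10001011)
  OR R3, R4   → R3 = 172 OR 139 = 175 (0b10101111)
Final: R3 = 175

175


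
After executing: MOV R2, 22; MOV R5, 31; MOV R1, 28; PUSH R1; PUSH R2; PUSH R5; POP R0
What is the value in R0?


Stack trace (top is rightmost):
  MOV R2, 22  → R2 = 22
  MOV R5, 31  → R5 = 31
  MOV R1, 28  → R1 = 28
  PUSH R1  → stack: [28]
  PUSH R2  → stack: [28, 22]
  PUSH R5  → stack: [28, 22, 31]
  POP R0  → R0 = 31, stack: [28, 22]
Final: R0 = 31

31


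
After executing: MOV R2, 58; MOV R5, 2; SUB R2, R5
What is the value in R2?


Register state trace:
  MOV R2, 58  → R2 = 58
  MOV R5, 2  → R5 = 2
  SUB R2, R5  → R2 = 58 - 2 = 56
Final: R2 = 56

56


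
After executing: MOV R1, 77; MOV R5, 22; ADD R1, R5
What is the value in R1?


Register state trace:
  MOV R1, 77  → R1 = 77
  MOV R5, 22  → R5 = 22
  ADD R1, R5  → R1 = 77 + 22 = 99
Final: R1 = 99

99


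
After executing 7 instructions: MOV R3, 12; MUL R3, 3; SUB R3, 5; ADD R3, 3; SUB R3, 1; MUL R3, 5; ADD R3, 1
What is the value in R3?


Register state trace:
  MOV R3, 12  → R3 = 12
  MUL R3, 3  → R3 = 12 * 3 = 36
  SUB R3, 5  → R3 = 36 - 5 = 31
  ADD R3, 3  → R3 = 31 + 3 = 34
  SUB R3, 1  → R3 = 34 - 1 = 33
  MUL R3, 5  → R3 = 33 * 5 = 165
  ADD R3, 1  → R3 = 165 + 1 = 166
Final: R3 = 166

166


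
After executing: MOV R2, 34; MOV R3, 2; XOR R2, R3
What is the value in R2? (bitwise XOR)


Register state trace:
  MOV R2, 34  → R2 = 34 (0b00100010)
  MOV R3, 2  → R3 = 2 (0b00000010)
  XOR R2, R3  → R2 = 34 XOR 2 = 32 (0b00100000)
Final: R2 = 32

32


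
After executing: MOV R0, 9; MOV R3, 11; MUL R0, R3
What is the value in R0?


Register state trace:
  MOV R0, 9  → R0 = 9
  MOV R3, 11  → R3 = 11
  MUL R0, R3  → R0 = 9 * 11 = 99
Final: R0 = 99

99


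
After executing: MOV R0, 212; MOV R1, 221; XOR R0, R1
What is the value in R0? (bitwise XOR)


Register state trace:
  MOV R0, 212  → R0 = 212 (0b11010100)
  MOV R1, 221  → R1 = 221 (0b11011101)
  XOR R0, R1  → R0 = 212 XOR 221 = 9 (0b00001001)
Final: R0 = 9

9


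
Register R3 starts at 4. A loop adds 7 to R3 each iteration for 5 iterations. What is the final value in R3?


Starting value: R3 = 4
  Iter 1: R3 = 4 + 7 = 11
  Iter 2: R3 = 11 + 7 = 18
  Iter 3: R3 = 18 + 7 = 25
  Iter 4: R3 = 25 + 7 = 32
  Iter 5: R3 = 32 + 7 = 39
Final: R3 = 39

39


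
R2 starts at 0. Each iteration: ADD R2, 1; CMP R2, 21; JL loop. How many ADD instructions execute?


Loop trace (R2 starts at 0, target 21, step 1):
  ADD #1: R2 = 0 + 1 = 1  → 1 < 21, loop
  ADD #2: R2 = 1 + 1 = 2  → 2 < 21, loop
  ADD #3: R2 = 2 + 1 = 3  → 3 < 21, loop
  ADD #4: R2 = 3 + 1 = 4  → 4 < 21, loop
  ADD #5: R2 = 4 + 1 = 5  → 5 < 21, loop
  ADD #6: R2 = 5 + 1 = 6  → 6 < 21, loop
  ADD #7: R2 = 6 + 1 = 7  → 7 < 21, loop
  ADD #8: R2 = 7 + 1 = 8  → 8 < 21, loop
  ADD #9: R2 = 8 + 1 = 9  → 9 < 21, loop
  ADD #10: R2 = 9 + 1 = 10  → 10 < 21, loop
  ADD #11: R2 = 10 + 1 = 11  → 11 < 21, loop
  ADD #12: R2 = 11 + 1 = 12  → 12 < 21, loop
  ADD #13: R2 = 12 + 1 = 13  → 13 < 21, loop
  ADD #14: R2 = 13 + 1 = 14  → 14 < 21, loop
  ADD #15: R2 = 14 + 1 = 15  → 15 < 21, loop
  ADD #16: R2 = 15 + 1 = 16  → 16 < 21, loop
  ADD #17: R2 = 16 + 1 = 17  → 17 < 21, loop
  ADD #18: R2 = 17 + 1 = 18  → 18 < 21, loop
  ADD #19: R2 = 18 + 1 = 19  → 19 < 21, loop
  ADD #20: R2 = 19 + 1 = 20  → 20 < 21, loop
  ADD #21: R2 = 20 + 1 = 21  → 21 >= 21, exit
Total ADD instructions: 21

21


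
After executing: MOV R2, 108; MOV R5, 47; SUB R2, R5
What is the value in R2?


Register state trace:
  MOV R2, 108  → R2 = 108
  MOV R5, 47  → R5 = 47
  SUB R2, R5  → R2 = 108 - 47 = 61
Final: R2 = 61

61


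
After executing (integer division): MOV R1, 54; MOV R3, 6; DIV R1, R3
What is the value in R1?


Register state trace:
  MOV R1, 54  → R1 = 54
  MOV R3, 6  → R3 = 6
  DIV R1, R3  → R1 = 54 // 6 = 9
Final: R1 = 9

9


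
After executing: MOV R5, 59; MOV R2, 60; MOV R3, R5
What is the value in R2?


Register state trace:
  MOV R5, 59  → R5 = 59
  MOV R2, 60  → R2 = 60
  MOV R3, R5  → R3 = 59
Final: R2 = 60

60


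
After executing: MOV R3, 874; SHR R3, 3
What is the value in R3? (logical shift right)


Register state trace:
  MOV R3, 874  → R3 = 874
  SHR R3, 3  → R3 = 874 >> 3 = 874 // 2^3 = 109
Final: R3 = 109

109


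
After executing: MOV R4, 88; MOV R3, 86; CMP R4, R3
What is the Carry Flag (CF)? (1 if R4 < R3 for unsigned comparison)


Register state trace:
  MOV R4, 88  → R4 = 88
  MOV R3, 86  → R3 = 86
  CMP R4, R3  → unsigned 88 - 86: no borrow
  88 >= 86, so CF = 0
CF = 0

0


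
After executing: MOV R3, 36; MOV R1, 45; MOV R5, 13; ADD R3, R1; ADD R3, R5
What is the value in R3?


Register state trace:
  MOV R3, 36  → R3 = 36
  MOV R1, 45  → R1 = 45
  MOV R5, 13  → R5 = 13
  ADD R3, R1  → R3 = 36 + 45 = 81
  ADD R3, R5  → R3 = 81 + 13 = 94
Final: R3 = 94

94


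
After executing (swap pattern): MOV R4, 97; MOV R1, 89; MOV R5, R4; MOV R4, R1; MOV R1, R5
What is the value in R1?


Register state trace (swap pattern):
  MOV R4, 97  → R4 = 97
  MOV R1, 89  → R1 = 89
  MOV R5, R4  → R5 = 97  (save R4)
  MOV R4, R1  → R4 = 89  (R4 gets R1's value)
  MOV R1, R5  → R1 = 97  (R1 gets saved value)
Final: R1 = 97

97


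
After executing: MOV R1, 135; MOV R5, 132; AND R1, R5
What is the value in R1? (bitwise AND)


Register state trace:
  MOV R1, 135  → R1 = 135 (0b10000111)
  MOV R5, 132  → R5 = 132 (0b10000100)
  AND R1, R5  → R1 = 135 AND 132 = 132 (0b10000100)
Final: R1 = 132

132


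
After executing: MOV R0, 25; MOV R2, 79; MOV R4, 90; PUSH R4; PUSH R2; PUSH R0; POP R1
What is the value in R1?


Stack trace (top is rightmost):
  MOV R0, 25  → R0 = 25
  MOV R2, 79  → R2 = 79
  MOV R4, 90  → R4 = 90
  PUSH R4  → stack: [90]
  PUSH R2  → stack: [90, 79]
  PUSH R0  → stack: [90, 79, 25]
  POP R1  → R1 = 25, stack: [90, 79]
Final: R1 = 25

25


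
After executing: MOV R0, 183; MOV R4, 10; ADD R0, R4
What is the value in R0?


Register state trace:
  MOV R0, 183  → R0 = 183
  MOV R4, 10  → R4 = 10
  ADD R0, R4  → R0 = 183 + 10 = 193
Final: R0 = 193

193


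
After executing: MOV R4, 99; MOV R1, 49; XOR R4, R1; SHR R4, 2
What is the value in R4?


Register state trace:
  MOV R4, 99  → R4 = 99 (0b01100011)
  MOV R1, 49  → R1 = 49 (0b00110001)
  XOR R4, R1  → R4 = 99 XOR 49 = 82 (0b01010010)
  SHR R4, 2  → R4 = 82 >> 2 = 20
Final: R4 = 20

20


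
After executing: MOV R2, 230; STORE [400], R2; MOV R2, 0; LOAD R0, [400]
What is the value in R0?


Register and memory trace:
  MOV R2, 230  → R2 = 230
  STORE [400], R2  → mem[400] = 230
  MOV R2, 0  → R2 = 0
  LOAD R0, [400]  → R0 = mem[400] = 230
Final: R0 = 230

230


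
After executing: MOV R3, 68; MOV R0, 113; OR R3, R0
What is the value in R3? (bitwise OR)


Register state trace:
  MOV R3, 68  → R3 = 68 (0b01000100)
  MOV R0, 113  → R0 = 113 (0b01110001)
  OR R3, R0   → R3 = 68 OR 113 = 117 (0b01110101)
Final: R3 = 117

117


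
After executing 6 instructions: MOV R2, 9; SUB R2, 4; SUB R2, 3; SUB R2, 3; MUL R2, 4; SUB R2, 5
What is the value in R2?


Register state trace:
  MOV R2, 9  → R2 = 9
  SUB R2, 4  → R2 = 9 - 4 = 5
  SUB R2, 3  → R2 = 5 - 3 = 2
  SUB R2, 3  → R2 = 2 - 3 = -1
  MUL R2, 4  → R2 = -1 * 4 = -4
  SUB R2, 5  → R2 = -4 - 5 = -9
Final: R2 = -9

-9


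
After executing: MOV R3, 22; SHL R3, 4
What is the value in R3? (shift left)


Register state trace:
  MOV R3, 22  → R3 = 22
  SHL R3, 4  → R3 = 22 << 4 = 22 * 2^4 = 352
Final: R3 = 352

352


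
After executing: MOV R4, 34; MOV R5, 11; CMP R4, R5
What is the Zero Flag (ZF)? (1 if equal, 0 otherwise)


Register state trace:
  MOV R4, 34  → R4 = 34
  MOV R5, 11  → R5 = 11
  CMP R4, R5  → computes 34 - 11 = 23
  Result is nonzero, so values are not equal
ZF = 0

0


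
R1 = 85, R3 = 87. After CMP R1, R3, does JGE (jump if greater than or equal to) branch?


Trace:
  R1 = 85, R3 = 87
  CMP R1, R3  → compares 85 vs 87
  JGE checks: is 85 greater than or equal to 87?
  85 < 87, so condition is false
Branch taken: No

No


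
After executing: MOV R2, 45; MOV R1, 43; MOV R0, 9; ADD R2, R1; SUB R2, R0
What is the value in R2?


Register state trace:
  MOV R2, 45  → R2 = 45
  MOV R1, 43  → R1 = 43
  MOV R0, 9  → R0 = 9
  ADD R2, R1  → R2 = 45 + 43 = 88
  SUB R2, R0  → R2 = 88 - 9 = 79
Final: R2 = 79

79


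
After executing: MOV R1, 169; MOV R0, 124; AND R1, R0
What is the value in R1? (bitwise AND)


Register state trace:
  MOV R1, 169  → R1 = 169 (0b10101001)
  MOV R0, 124  → R0 = 124 (0b01111100)
  AND R1, R0  → R1 = 169 AND 124 = 40 (0b00101000)
Final: R1 = 40

40


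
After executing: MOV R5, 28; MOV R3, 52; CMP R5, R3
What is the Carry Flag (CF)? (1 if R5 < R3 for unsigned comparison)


Register state trace:
  MOV R5, 28  → R5 = 28
  MOV R3, 52  → R3 = 52
  CMP R5, R3  → unsigned 28 - 52: borrow occurs
  28 < 52, so CF = 1
CF = 1

1


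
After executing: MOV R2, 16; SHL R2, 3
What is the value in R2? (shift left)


Register state trace:
  MOV R2, 16  → R2 = 16
  SHL R2, 3  → R2 = 16 << 3 = 16 * 2^3 = 128
Final: R2 = 128

128


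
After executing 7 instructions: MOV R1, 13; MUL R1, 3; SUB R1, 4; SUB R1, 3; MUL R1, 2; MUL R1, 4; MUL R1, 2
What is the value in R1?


Register state trace:
  MOV R1, 13  → R1 = 13
  MUL R1, 3  → R1 = 13 * 3 = 39
  SUB R1, 4  → R1 = 39 - 4 = 35
  SUB R1, 3  → R1 = 35 - 3 = 32
  MUL R1, 2  → R1 = 32 * 2 = 64
  MUL R1, 4  → R1 = 64 * 4 = 256
  MUL R1, 2  → R1 = 256 * 2 = 512
Final: R1 = 512

512


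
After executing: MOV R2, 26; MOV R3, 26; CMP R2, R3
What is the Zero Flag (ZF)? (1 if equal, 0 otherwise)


Register state trace:
  MOV R2, 26  → R2 = 26
  MOV R3, 26  → R3 = 26
  CMP R2, R3  → computes 26 - 26 = 0
  Result is zero, so values are equal
ZF = 1

1


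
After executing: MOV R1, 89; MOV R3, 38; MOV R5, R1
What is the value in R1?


Register state trace:
  MOV R1, 89  → R1 = 89
  MOV R3, 38  → R3 = 38
  MOV R5, R1  → R5 = 89
Final: R1 = 89

89


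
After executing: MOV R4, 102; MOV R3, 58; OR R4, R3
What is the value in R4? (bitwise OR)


Register state trace:
  MOV R4, 102  → R4 = 102 (0b01100110)
  MOV R3, 58  → R3 = 58 (0b00111010)
  OR R4, R3   → R4 = 102 OR 58 = 126 (0b01111110)
Final: R4 = 126

126


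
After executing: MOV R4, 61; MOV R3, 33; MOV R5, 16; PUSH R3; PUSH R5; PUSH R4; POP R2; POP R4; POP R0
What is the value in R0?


Stack trace (top is rightmost):
  MOV R4, 61  → R4 = 61
  MOV R3, 33  → R3 = 33
  MOV R5, 16  → R5 = 16
  PUSH R3  → stack: [33]
  PUSH R5  → stack: [33, 16]
  PUSH R4  → stack: [33, 16, 61]
  POP R2  → R2 = 61, stack: [33, 16]
  POP R4  → R4 = 16, stack: [33]
  POP R0  → R0 = 33, stack: []
Final: R0 = 33

33


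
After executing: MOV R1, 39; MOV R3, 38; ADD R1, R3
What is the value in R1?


Register state trace:
  MOV R1, 39  → R1 = 39
  MOV R3, 38  → R3 = 38
  ADD R1, R3  → R1 = 39 + 38 = 77
Final: R1 = 77

77


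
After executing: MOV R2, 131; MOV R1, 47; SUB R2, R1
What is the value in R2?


Register state trace:
  MOV R2, 131  → R2 = 131
  MOV R1, 47  → R1 = 47
  SUB R2, R1  → R2 = 131 - 47 = 84
Final: R2 = 84

84


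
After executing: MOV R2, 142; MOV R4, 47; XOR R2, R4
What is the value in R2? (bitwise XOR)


Register state trace:
  MOV R2, 142  → R2 = 142 (0b10001110)
  MOV R4, 47  → R4 = 47 (0b00101111)
  XOR R2, R4  → R2 = 142 XOR 47 = 161 (0b10100001)
Final: R2 = 161

161


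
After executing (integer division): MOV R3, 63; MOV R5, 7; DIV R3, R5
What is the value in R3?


Register state trace:
  MOV R3, 63  → R3 = 63
  MOV R5, 7  → R5 = 7
  DIV R3, R5  → R3 = 63 // 7 = 9
Final: R3 = 9

9


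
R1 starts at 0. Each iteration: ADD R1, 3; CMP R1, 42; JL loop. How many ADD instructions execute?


Loop trace (R1 starts at 0, target 42, step 3):
  ADD #1: R1 = 0 + 3 = 3  → 3 < 42, loop
  ADD #2: R1 = 3 + 3 = 6  → 6 < 42, loop
  ADD #3: R1 = 6 + 3 = 9  → 9 < 42, loop
  ADD #4: R1 = 9 + 3 = 12  → 12 < 42, loop
  ADD #5: R1 = 12 + 3 = 15  → 15 < 42, loop
  ADD #6: R1 = 15 + 3 = 18  → 18 < 42, loop
  ADD #7: R1 = 18 + 3 = 21  → 21 < 42, loop
  ADD #8: R1 = 21 + 3 = 24  → 24 < 42, loop
  ADD #9: R1 = 24 + 3 = 27  → 27 < 42, loop
  ADD #10: R1 = 27 + 3 = 30  → 30 < 42, loop
  ADD #11: R1 = 30 + 3 = 33  → 33 < 42, loop
  ADD #12: R1 = 33 + 3 = 36  → 36 < 42, loop
  ADD #13: R1 = 36 + 3 = 39  → 39 < 42, loop
  ADD #14: R1 = 39 + 3 = 42  → 42 >= 42, exit
Total ADD instructions: 14

14


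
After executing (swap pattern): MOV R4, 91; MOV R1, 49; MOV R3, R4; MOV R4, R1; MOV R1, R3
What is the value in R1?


Register state trace (swap pattern):
  MOV R4, 91  → R4 = 91
  MOV R1, 49  → R1 = 49
  MOV R3, R4  → R3 = 91  (save R4)
  MOV R4, R1  → R4 = 49  (R4 gets R1's value)
  MOV R1, R3  → R1 = 91  (R1 gets saved value)
Final: R1 = 91

91


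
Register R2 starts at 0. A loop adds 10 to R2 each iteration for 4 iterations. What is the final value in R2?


Starting value: R2 = 0
  Iter 1: R2 = 0 + 10 = 10
  Iter 2: R2 = 10 + 10 = 20
  Iter 3: R2 = 20 + 10 = 30
  Iter 4: R2 = 30 + 10 = 40
Final: R2 = 40

40


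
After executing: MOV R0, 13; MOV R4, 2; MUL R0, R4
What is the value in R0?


Register state trace:
  MOV R0, 13  → R0 = 13
  MOV R4, 2  → R4 = 2
  MUL R0, R4  → R0 = 13 * 2 = 26
Final: R0 = 26

26


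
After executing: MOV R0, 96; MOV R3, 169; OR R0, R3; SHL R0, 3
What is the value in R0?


Register state trace:
  MOV R0, 96  → R0 = 96 (0b01100000)
  MOV R3, 169  → R3 = 169 (0b10101001)
  OR R0, R3  → R0 = 96 OR 169 = 233 (0b11101001)
  SHL R0, 3  → R0 = 233 << 3 = 1864
Final: R0 = 1864

1864


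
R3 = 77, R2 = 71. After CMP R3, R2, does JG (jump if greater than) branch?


Trace:
  R3 = 77, R2 = 71
  CMP R3, R2  → compares 77 vs 71
  JG checks: is 77 greater than 71?
  77 > 71, so condition is true
Branch taken: Yes

Yes


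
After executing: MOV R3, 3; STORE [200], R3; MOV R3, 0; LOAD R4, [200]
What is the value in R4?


Register and memory trace:
  MOV R3, 3  → R3 = 3
  STORE [200], R3  → mem[200] = 3
  MOV R3, 0  → R3 = 0
  LOAD R4, [200]  → R4 = mem[200] = 3
Final: R4 = 3

3


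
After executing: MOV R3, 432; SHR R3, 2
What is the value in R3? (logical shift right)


Register state trace:
  MOV R3, 432  → R3 = 432
  SHR R3, 2  → R3 = 432 >> 2 = 432 // 2^2 = 108
Final: R3 = 108

108


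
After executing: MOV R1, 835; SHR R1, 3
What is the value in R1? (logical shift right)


Register state trace:
  MOV R1, 835  → R1 = 835
  SHR R1, 3  → R1 = 835 >> 3 = 835 // 2^3 = 104
Final: R1 = 104

104


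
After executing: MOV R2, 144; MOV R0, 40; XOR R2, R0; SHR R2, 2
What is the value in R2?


Register state trace:
  MOV R2, 144  → R2 = 144 (0b10010000)
  MOV R0, 40  → R0 = 40 (0b00101000)
  XOR R2, R0  → R2 = 144 XOR 40 = 184 (0b10111000)
  SHR R2, 2  → R2 = 184 >> 2 = 46
Final: R2 = 46

46


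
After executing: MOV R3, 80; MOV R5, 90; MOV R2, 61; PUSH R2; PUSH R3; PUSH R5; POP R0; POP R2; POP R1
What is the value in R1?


Stack trace (top is rightmost):
  MOV R3, 80  → R3 = 80
  MOV R5, 90  → R5 = 90
  MOV R2, 61  → R2 = 61
  PUSH R2  → stack: [61]
  PUSH R3  → stack: [61, 80]
  PUSH R5  → stack: [61, 80, 90]
  POP R0  → R0 = 90, stack: [61, 80]
  POP R2  → R2 = 80, stack: [61]
  POP R1  → R1 = 61, stack: []
Final: R1 = 61

61


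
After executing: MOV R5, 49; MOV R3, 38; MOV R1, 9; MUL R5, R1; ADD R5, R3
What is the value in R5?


Register state trace:
  MOV R5, 49  → R5 = 49
  MOV R3, 38  → R3 = 38
  MOV R1, 9  → R1 = 9
  MUL R5, R1  → R5 = 49 * 9 = 441
  ADD R5, R3  → R5 = 441 + 38 = 479
Final: R5 = 479

479


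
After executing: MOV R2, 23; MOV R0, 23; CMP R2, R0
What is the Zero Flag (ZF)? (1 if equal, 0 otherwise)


Register state trace:
  MOV R2, 23  → R2 = 23
  MOV R0, 23  → R0 = 23
  CMP R2, R0  → computes 23 - 23 = 0
  Result is zero, so values are equal
ZF = 1

1


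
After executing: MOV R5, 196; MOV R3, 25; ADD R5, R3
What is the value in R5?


Register state trace:
  MOV R5, 196  → R5 = 196
  MOV R3, 25  → R3 = 25
  ADD R5, R3  → R5 = 196 + 25 = 221
Final: R5 = 221

221


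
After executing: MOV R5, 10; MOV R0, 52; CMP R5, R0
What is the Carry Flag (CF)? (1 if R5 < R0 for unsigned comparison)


Register state trace:
  MOV R5, 10  → R5 = 10
  MOV R0, 52  → R0 = 52
  CMP R5, R0  → unsigned 10 - 52: borrow occurs
  10 < 52, so CF = 1
CF = 1

1


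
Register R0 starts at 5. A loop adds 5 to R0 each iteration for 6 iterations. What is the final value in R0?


Starting value: R0 = 5
  Iter 1: R0 = 5 + 5 = 10
  Iter 2: R0 = 10 + 5 = 15
  Iter 3: R0 = 15 + 5 = 20
  Iter 4: R0 = 20 + 5 = 25
  Iter 5: R0 = 25 + 5 = 30
  Iter 6: R0 = 30 + 5 = 35
Final: R0 = 35

35


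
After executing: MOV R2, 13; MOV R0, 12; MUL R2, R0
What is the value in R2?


Register state trace:
  MOV R2, 13  → R2 = 13
  MOV R0, 12  → R0 = 12
  MUL R2, R0  → R2 = 13 * 12 = 156
Final: R2 = 156

156


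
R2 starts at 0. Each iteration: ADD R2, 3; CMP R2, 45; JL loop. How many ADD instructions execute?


Loop trace (R2 starts at 0, target 45, step 3):
  ADD #1: R2 = 0 + 3 = 3  → 3 < 45, loop
  ADD #2: R2 = 3 + 3 = 6  → 6 < 45, loop
  ADD #3: R2 = 6 + 3 = 9  → 9 < 45, loop
  ADD #4: R2 = 9 + 3 = 12  → 12 < 45, loop
  ADD #5: R2 = 12 + 3 = 15  → 15 < 45, loop
  ADD #6: R2 = 15 + 3 = 18  → 18 < 45, loop
  ADD #7: R2 = 18 + 3 = 21  → 21 < 45, loop
  ADD #8: R2 = 21 + 3 = 24  → 24 < 45, loop
  ADD #9: R2 = 24 + 3 = 27  → 27 < 45, loop
  ADD #10: R2 = 27 + 3 = 30  → 30 < 45, loop
  ADD #11: R2 = 30 + 3 = 33  → 33 < 45, loop
  ADD #12: R2 = 33 + 3 = 36  → 36 < 45, loop
  ADD #13: R2 = 36 + 3 = 39  → 39 < 45, loop
  ADD #14: R2 = 39 + 3 = 42  → 42 < 45, loop
  ADD #15: R2 = 42 + 3 = 45  → 45 >= 45, exit
Total ADD instructions: 15

15
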